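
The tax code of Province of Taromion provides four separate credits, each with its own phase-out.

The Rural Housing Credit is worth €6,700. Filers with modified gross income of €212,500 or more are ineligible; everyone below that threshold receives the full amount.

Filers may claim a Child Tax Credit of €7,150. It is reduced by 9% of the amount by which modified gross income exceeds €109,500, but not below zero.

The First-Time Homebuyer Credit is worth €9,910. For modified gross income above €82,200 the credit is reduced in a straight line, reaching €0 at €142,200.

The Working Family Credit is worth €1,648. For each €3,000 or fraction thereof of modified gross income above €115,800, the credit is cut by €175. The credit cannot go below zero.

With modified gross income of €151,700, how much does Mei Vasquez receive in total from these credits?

€10,052

Rural Housing Credit: €151,700 is below the €212,500 cutoff, so the full €6,700 applies.
Child Tax Credit: 9% of the €42,200 excess over €109,500 is €3,798; credit = €7,150 − €3,798 = €3,352.
First-Time Homebuyer Credit: €151,700 is at or above €142,200, so the credit is €0.
Working Family Credit: income exceeds €115,800 by €35,900 → 12 increments × €175 = €2,100 ≥ base, so the credit is €0.
Total: €6,700 + €3,352 + €0 + €0 = €10,052.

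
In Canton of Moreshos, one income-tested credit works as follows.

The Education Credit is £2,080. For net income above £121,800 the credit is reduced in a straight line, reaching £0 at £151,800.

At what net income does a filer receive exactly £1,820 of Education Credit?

£1,820 is 1,820/2,080 of the full £2,080, so 260/2,080 of the £30,000 range has been used: income = £121,800 + £30,000 × 260/2,080 = £125,550.

£125,550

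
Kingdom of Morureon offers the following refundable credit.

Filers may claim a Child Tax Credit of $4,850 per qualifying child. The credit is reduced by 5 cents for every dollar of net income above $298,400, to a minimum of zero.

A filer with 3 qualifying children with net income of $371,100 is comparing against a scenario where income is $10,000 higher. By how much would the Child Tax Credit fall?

At $371,100 — base = 3 × $4,850 = $14,550. 5% of the $72,700 excess over $298,400 is $3,635; credit = $14,550 − $3,635 = $10,915.
At $381,100 — base = 3 × $4,850 = $14,550. 5% of the $82,700 excess over $298,400 is $4,135; credit = $14,550 − $4,135 = $10,415.
Lost: $10,915 − $10,415 = $500.

$500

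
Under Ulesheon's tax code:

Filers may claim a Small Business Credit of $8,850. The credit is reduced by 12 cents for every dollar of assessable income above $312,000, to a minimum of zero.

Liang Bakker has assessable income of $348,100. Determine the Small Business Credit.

$4,518

Small Business Credit: 12% of the $36,100 excess over $312,000 is $4,332; credit = $8,850 − $4,332 = $4,518.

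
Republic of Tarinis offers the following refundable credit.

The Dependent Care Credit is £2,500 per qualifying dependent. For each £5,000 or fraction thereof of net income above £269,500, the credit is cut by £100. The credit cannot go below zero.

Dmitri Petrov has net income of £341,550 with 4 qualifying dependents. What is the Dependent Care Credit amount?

£8,500

Dependent Care Credit: base = 4 × £2,500 = £10,000. income exceeds £269,500 by £72,050, which is 15 full-or-partial £5,000 increments; reduction = 15 × £100 = £1,500, leaving £8,500.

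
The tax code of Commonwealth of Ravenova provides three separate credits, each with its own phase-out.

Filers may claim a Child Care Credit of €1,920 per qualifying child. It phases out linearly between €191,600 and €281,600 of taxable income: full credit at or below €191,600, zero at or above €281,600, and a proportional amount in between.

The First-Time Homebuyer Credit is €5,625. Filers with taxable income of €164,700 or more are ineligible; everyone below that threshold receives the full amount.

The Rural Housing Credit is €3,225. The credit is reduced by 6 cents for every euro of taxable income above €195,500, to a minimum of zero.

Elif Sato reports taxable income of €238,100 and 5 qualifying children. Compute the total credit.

€5,309

Child Care Credit: base = 5 × €1,920 = €9,600. €238,100 is €46,500 into a €90,000 phase-out range, leaving 43,500/90,000 of the credit: €9,600 × 43,500/90,000 = €4,640.
First-Time Homebuyer Credit: €238,100 meets or exceeds the €164,700 cutoff, so the credit is €0.
Rural Housing Credit: 6% of the €42,600 excess over €195,500 is €2,556; credit = €3,225 − €2,556 = €669.
Total: €4,640 + €0 + €669 = €5,309.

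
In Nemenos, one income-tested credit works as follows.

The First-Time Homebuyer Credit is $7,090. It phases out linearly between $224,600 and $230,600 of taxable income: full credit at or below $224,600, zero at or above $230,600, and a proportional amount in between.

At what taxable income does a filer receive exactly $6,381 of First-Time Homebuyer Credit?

$225,200

$6,381 is 6,381/7,090 of the full $7,090, so 709/7,090 of the $6,000 range has been used: income = $224,600 + $6,000 × 709/7,090 = $225,200.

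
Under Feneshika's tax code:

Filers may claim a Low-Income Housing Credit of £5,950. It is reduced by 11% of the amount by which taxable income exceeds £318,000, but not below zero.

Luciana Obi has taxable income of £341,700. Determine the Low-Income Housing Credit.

Low-Income Housing Credit: 11% of the £23,700 excess over £318,000 is £2,607; credit = £5,950 − £2,607 = £3,343.

£3,343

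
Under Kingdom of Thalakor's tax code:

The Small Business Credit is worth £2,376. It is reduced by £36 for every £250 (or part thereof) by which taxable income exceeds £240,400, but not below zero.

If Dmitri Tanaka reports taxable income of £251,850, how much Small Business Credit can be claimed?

£720

Small Business Credit: income exceeds £240,400 by £11,450, which is 46 full-or-partial £250 increments; reduction = 46 × £36 = £1,656, leaving £720.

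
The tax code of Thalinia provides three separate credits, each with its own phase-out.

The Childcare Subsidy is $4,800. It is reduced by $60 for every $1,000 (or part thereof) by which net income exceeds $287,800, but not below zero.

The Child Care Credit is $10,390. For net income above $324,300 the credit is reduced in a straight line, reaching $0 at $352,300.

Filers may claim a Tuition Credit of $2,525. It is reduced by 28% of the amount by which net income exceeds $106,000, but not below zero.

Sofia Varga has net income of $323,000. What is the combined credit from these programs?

$13,030

Childcare Subsidy: income exceeds $287,800 by $35,200, which is 36 full-or-partial $1,000 increments; reduction = 36 × $60 = $2,160, leaving $2,640.
Child Care Credit: $323,000 is at or below the $324,300 threshold, so the full $10,390 applies.
Tuition Credit: 28% of the $217,000 excess over $106,000 is $60,760 ≥ base, so the credit is $0.
Total: $2,640 + $10,390 + $0 = $13,030.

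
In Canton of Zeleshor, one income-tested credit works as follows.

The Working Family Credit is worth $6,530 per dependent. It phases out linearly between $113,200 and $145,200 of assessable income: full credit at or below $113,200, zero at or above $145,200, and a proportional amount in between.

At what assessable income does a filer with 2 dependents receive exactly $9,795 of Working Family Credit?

$121,200

Full credit = 2 × $6,530 = $13,060.
$9,795 is 9,795/13,060 of the full $13,060, so 3,265/13,060 of the $32,000 range has been used: income = $113,200 + $32,000 × 3,265/13,060 = $121,200.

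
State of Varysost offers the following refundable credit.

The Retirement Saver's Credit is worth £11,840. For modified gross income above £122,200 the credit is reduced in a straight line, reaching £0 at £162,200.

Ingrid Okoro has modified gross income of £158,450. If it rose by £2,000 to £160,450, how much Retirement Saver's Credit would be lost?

At £158,450 — £158,450 is £36,250 into a £40,000 phase-out range, leaving 3,750/40,000 of the credit: £11,840 × 3,750/40,000 = £1,110.
At £160,450 — £160,450 is £38,250 into a £40,000 phase-out range, leaving 1,750/40,000 of the credit: £11,840 × 1,750/40,000 = £518.
Lost: £1,110 − £518 = £592.

£592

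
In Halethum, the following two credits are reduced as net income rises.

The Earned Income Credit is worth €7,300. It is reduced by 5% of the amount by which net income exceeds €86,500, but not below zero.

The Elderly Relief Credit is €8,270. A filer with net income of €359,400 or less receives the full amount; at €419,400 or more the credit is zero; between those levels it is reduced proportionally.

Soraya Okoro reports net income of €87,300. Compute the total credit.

€15,530

Earned Income Credit: 5% of the €800 excess over €86,500 is €40; credit = €7,300 − €40 = €7,260.
Elderly Relief Credit: €87,300 is at or below the €359,400 threshold, so the full €8,270 applies.
Total: €7,260 + €8,270 = €15,530.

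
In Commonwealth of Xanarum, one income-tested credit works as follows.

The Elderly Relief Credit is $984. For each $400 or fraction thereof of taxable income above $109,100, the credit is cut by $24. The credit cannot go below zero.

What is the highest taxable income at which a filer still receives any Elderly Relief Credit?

$125,100

After 40 increments the reduction is 40 × $24 = $960, leaving $24; one more increment wipes it out. Increment 40 ends at excess 40 × $400 = $16,000, so the highest qualifying income is $109,100 + $16,000 = $125,100.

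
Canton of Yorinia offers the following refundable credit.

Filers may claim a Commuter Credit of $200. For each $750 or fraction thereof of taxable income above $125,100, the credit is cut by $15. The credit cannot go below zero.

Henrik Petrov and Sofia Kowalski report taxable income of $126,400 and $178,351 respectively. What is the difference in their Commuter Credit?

$170

Henrik ($126,400): Commuter Credit: income exceeds $125,100 by $1,300, which is 2 full-or-partial $750 increments; reduction = 2 × $15 = $30, leaving $170.
Sofia ($178,351): Commuter Credit: income exceeds $125,100 by $53,251 → 72 increments × $15 = $1,080 ≥ base, so the credit is $0.
Difference: |$170 − $0| = $170.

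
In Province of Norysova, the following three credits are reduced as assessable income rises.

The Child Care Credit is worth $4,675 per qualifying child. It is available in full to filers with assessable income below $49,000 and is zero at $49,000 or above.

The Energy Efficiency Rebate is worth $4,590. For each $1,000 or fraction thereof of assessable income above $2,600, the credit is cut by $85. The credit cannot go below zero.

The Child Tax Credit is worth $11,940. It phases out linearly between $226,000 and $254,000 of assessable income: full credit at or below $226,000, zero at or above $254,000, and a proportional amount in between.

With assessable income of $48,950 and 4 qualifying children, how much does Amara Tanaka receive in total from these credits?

Child Care Credit: base = 4 × $4,675 = $18,700. $48,950 is below the $49,000 cutoff, so the full $18,700 applies.
Energy Efficiency Rebate: income exceeds $2,600 by $46,350, which is 47 full-or-partial $1,000 increments; reduction = 47 × $85 = $3,995, leaving $595.
Child Tax Credit: $48,950 is at or below the $226,000 threshold, so the full $11,940 applies.
Total: $18,700 + $595 + $11,940 = $31,235.

$31,235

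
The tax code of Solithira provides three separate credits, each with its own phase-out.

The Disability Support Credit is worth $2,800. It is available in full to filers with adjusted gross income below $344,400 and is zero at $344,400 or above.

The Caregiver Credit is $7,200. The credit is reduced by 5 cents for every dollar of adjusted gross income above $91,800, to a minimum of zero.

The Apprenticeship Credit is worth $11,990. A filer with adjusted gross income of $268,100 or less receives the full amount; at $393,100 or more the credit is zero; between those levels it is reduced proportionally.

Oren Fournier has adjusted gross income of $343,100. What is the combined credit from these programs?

Disability Support Credit: $343,100 is below the $344,400 cutoff, so the full $2,800 applies.
Caregiver Credit: 5% of the $251,300 excess over $91,800 is $12,565 ≥ base, so the credit is $0.
Apprenticeship Credit: $343,100 is $75,000 into a $125,000 phase-out range, leaving 50,000/125,000 of the credit: $11,990 × 50,000/125,000 = $4,796.
Total: $2,800 + $0 + $4,796 = $7,596.

$7,596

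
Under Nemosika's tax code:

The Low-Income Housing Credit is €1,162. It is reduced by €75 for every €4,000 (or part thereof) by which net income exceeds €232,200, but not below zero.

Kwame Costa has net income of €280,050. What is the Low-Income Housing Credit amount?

€262

Low-Income Housing Credit: income exceeds €232,200 by €47,850, which is 12 full-or-partial €4,000 increments; reduction = 12 × €75 = €900, leaving €262.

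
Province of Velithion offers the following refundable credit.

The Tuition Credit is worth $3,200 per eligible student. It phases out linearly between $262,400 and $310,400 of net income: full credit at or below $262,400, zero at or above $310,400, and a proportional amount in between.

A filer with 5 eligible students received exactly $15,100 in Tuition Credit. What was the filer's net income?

$265,100

Full credit = 5 × $3,200 = $16,000.
$15,100 is 15,100/16,000 of the full $16,000, so 900/16,000 of the $48,000 range has been used: income = $262,400 + $48,000 × 900/16,000 = $265,100.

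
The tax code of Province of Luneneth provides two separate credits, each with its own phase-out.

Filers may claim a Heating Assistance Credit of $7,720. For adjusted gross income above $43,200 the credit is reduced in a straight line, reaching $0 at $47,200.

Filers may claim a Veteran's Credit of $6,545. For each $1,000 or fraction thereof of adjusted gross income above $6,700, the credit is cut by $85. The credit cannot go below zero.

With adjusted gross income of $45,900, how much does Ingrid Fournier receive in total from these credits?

$5,654

Heating Assistance Credit: $45,900 is $2,700 into a $4,000 phase-out range, leaving 1,300/4,000 of the credit: $7,720 × 1,300/4,000 = $2,509.
Veteran's Credit: income exceeds $6,700 by $39,200, which is 40 full-or-partial $1,000 increments; reduction = 40 × $85 = $3,400, leaving $3,145.
Total: $2,509 + $3,145 = $5,654.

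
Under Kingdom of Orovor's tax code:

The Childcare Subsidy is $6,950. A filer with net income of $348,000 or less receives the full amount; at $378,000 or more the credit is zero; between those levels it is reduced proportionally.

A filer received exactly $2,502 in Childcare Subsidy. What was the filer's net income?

$2,502 is 2,502/6,950 of the full $6,950, so 4,448/6,950 of the $30,000 range has been used: income = $348,000 + $30,000 × 4,448/6,950 = $367,200.

$367,200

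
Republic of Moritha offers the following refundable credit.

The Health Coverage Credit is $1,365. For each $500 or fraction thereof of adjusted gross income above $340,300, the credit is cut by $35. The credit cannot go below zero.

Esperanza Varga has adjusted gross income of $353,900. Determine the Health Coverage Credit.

$385

Health Coverage Credit: income exceeds $340,300 by $13,600, which is 28 full-or-partial $500 increments; reduction = 28 × $35 = $980, leaving $385.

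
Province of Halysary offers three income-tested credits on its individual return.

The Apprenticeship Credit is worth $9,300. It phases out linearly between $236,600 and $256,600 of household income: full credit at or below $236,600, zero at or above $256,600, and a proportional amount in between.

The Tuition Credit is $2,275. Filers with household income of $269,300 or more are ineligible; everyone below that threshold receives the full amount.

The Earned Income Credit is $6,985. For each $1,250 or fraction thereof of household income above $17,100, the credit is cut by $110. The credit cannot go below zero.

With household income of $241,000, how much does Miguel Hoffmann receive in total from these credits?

$9,529

Apprenticeship Credit: $241,000 is $4,400 into a $20,000 phase-out range, leaving 15,600/20,000 of the credit: $9,300 × 15,600/20,000 = $7,254.
Tuition Credit: $241,000 is below the $269,300 cutoff, so the full $2,275 applies.
Earned Income Credit: income exceeds $17,100 by $223,900 → 180 increments × $110 = $19,800 ≥ base, so the credit is $0.
Total: $7,254 + $2,275 + $0 = $9,529.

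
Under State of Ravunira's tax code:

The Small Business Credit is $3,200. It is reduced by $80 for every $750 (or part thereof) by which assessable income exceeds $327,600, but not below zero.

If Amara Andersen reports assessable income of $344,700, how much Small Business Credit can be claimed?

$1,360

Small Business Credit: income exceeds $327,600 by $17,100, which is 23 full-or-partial $750 increments; reduction = 23 × $80 = $1,840, leaving $1,360.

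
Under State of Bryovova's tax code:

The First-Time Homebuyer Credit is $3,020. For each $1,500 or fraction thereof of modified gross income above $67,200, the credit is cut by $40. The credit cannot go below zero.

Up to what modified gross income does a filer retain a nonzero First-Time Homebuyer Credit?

After 75 increments the reduction is 75 × $40 = $3,000, leaving $20; one more increment wipes it out. Increment 75 ends at excess 75 × $1,500 = $112,500, so the highest qualifying income is $67,200 + $112,500 = $179,700.

$179,700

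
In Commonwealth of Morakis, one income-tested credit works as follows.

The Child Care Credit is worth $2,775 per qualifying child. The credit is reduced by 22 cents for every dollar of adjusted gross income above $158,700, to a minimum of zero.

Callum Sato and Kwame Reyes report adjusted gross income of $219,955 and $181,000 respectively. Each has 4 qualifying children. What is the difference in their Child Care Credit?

$6,194

Callum ($219,955): Child Care Credit: base = 4 × $2,775 = $11,100. 22% of the $61,255 excess over $158,700 is $13,476.10 ≥ base, so the credit is $0.
Kwame ($181,000): Child Care Credit: base = 4 × $2,775 = $11,100. 22% of the $22,300 excess over $158,700 is $4,906; credit = $11,100 − $4,906 = $6,194.
Difference: |$0 − $6,194| = $6,194.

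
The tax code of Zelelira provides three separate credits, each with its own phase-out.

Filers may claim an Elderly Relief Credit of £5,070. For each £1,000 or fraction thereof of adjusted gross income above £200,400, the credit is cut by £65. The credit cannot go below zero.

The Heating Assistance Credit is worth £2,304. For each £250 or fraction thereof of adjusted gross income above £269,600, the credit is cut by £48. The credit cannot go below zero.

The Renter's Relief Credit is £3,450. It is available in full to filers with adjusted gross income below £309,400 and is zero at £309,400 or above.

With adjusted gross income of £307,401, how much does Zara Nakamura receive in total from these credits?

Elderly Relief Credit: income exceeds £200,400 by £107,001 → 108 increments × £65 = £7,020 ≥ base, so the credit is £0.
Heating Assistance Credit: income exceeds £269,600 by £37,801 → 152 increments × £48 = £7,296 ≥ base, so the credit is £0.
Renter's Relief Credit: £307,401 is below the £309,400 cutoff, so the full £3,450 applies.
Total: £0 + £0 + £3,450 = £3,450.

£3,450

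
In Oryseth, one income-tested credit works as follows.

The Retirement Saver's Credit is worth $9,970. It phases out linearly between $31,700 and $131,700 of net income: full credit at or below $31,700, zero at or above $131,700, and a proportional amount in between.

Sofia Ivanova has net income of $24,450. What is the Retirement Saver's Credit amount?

Retirement Saver's Credit: $24,450 is at or below the $31,700 threshold, so the full $9,970 applies.

$9,970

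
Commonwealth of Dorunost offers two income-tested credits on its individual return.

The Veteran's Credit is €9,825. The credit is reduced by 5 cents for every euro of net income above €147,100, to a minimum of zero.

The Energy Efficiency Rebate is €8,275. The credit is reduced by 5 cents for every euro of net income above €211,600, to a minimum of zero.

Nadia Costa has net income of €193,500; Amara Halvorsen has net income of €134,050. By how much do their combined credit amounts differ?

€2,320

Nadia (€193,500): Veteran's Credit: 5% of the €46,400 excess over €147,100 is €2,320; credit = €9,825 − €2,320 = €7,505. Energy Efficiency Rebate: €193,500 is at or below the €211,600 threshold, so the full €8,275 applies. total €7,505 + €8,275 = €15,780
Amara (€134,050): Veteran's Credit: €134,050 is at or below the €147,100 threshold, so the full €9,825 applies. Energy Efficiency Rebate: €134,050 is at or below the €211,600 threshold, so the full €8,275 applies. total €9,825 + €8,275 = €18,100
Difference: |€15,780 − €18,100| = €2,320.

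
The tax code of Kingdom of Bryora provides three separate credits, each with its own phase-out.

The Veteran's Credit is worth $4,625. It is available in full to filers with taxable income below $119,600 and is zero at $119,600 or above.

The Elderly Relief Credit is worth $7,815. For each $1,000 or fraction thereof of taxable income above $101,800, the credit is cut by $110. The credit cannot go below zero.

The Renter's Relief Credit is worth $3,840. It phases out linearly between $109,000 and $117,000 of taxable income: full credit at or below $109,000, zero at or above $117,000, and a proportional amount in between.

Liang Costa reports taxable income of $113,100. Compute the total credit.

$12,992

Veteran's Credit: $113,100 is below the $119,600 cutoff, so the full $4,625 applies.
Elderly Relief Credit: income exceeds $101,800 by $11,300, which is 12 full-or-partial $1,000 increments; reduction = 12 × $110 = $1,320, leaving $6,495.
Renter's Relief Credit: $113,100 is $4,100 into a $8,000 phase-out range, leaving 3,900/8,000 of the credit: $3,840 × 3,900/8,000 = $1,872.
Total: $4,625 + $6,495 + $1,872 = $12,992.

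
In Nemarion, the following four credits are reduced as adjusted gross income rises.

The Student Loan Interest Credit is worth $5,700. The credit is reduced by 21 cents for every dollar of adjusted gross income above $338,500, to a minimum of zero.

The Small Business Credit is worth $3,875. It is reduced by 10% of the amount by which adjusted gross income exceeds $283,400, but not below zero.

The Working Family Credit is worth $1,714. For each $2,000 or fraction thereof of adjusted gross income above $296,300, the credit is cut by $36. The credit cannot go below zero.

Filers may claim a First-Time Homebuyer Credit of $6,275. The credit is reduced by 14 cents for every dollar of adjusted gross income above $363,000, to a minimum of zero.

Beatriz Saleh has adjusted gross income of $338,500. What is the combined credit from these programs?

$12,897

Student Loan Interest Credit: $338,500 is at or below the $338,500 threshold, so the full $5,700 applies.
Small Business Credit: 10% of the $55,100 excess over $283,400 is $5,510 ≥ base, so the credit is $0.
Working Family Credit: income exceeds $296,300 by $42,200, which is 22 full-or-partial $2,000 increments; reduction = 22 × $36 = $792, leaving $922.
First-Time Homebuyer Credit: $338,500 is at or below the $363,000 threshold, so the full $6,275 applies.
Total: $5,700 + $0 + $922 + $6,275 = $12,897.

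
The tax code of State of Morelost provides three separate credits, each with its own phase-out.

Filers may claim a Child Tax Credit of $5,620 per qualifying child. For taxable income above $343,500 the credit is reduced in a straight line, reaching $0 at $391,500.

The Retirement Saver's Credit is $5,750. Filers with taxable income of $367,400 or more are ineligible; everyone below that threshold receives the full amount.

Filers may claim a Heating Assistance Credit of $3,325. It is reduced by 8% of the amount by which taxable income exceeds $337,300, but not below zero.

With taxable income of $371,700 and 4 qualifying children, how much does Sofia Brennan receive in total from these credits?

$9,846

Child Tax Credit: base = 4 × $5,620 = $22,480. $371,700 is $28,200 into a $48,000 phase-out range, leaving 19,800/48,000 of the credit: $22,480 × 19,800/48,000 = $9,273.
Retirement Saver's Credit: $371,700 meets or exceeds the $367,400 cutoff, so the credit is $0.
Heating Assistance Credit: 8% of the $34,400 excess over $337,300 is $2,752; credit = $3,325 − $2,752 = $573.
Total: $9,273 + $0 + $573 = $9,846.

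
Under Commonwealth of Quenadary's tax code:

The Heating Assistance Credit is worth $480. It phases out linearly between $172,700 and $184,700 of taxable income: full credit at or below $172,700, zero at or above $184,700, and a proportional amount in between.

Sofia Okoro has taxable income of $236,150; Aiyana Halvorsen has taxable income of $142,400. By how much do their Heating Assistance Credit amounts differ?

Sofia ($236,150): Heating Assistance Credit: $236,150 is at or above $184,700, so the credit is $0.
Aiyana ($142,400): Heating Assistance Credit: $142,400 is at or below the $172,700 threshold, so the full $480 applies.
Difference: |$0 − $480| = $480.

$480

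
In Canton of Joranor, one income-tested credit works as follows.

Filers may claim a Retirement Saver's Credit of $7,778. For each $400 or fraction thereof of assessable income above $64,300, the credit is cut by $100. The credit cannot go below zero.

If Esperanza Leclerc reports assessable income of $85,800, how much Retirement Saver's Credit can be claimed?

Retirement Saver's Credit: income exceeds $64,300 by $21,500, which is 54 full-or-partial $400 increments; reduction = 54 × $100 = $5,400, leaving $2,378.

$2,378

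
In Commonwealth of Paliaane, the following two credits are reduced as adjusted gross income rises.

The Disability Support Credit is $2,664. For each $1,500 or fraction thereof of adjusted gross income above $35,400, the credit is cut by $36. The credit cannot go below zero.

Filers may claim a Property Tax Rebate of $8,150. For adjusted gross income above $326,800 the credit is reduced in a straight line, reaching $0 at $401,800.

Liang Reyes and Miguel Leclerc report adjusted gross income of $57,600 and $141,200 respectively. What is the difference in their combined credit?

Liang ($57,600): Disability Support Credit: income exceeds $35,400 by $22,200, which is 15 full-or-partial $1,500 increments; reduction = 15 × $36 = $540, leaving $2,124. Property Tax Rebate: $57,600 is at or below the $326,800 threshold, so the full $8,150 applies. total $2,124 + $8,150 = $10,274
Miguel ($141,200): Disability Support Credit: income exceeds $35,400 by $105,800, which is 71 full-or-partial $1,500 increments; reduction = 71 × $36 = $2,556, leaving $108. Property Tax Rebate: $141,200 is at or below the $326,800 threshold, so the full $8,150 applies. total $108 + $8,150 = $8,258
Difference: |$10,274 − $8,258| = $2,016.

$2,016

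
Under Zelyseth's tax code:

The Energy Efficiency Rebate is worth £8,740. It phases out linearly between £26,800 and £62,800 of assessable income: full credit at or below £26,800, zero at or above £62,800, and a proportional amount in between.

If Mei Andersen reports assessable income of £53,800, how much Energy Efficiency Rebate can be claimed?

£2,185

Energy Efficiency Rebate: £53,800 is £27,000 into a £36,000 phase-out range, leaving 9,000/36,000 of the credit: £8,740 × 9,000/36,000 = £2,185.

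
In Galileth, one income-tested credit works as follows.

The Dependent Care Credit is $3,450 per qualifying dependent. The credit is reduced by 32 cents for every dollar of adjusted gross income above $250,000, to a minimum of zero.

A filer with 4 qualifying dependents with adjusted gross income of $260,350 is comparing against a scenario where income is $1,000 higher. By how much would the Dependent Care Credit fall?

At $260,350 — base = 4 × $3,450 = $13,800. 32% of the $10,350 excess over $250,000 is $3,312; credit = $13,800 − $3,312 = $10,488.
At $261,350 — base = 4 × $3,450 = $13,800. 32% of the $11,350 excess over $250,000 is $3,632; credit = $13,800 − $3,632 = $10,168.
Lost: $10,488 − $10,168 = $320.

$320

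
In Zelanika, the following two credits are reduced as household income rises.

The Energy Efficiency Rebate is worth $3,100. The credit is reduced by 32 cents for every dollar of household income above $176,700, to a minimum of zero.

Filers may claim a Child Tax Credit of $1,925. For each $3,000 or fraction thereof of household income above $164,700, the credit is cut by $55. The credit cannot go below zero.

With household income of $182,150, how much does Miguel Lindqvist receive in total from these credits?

$2,951

Energy Efficiency Rebate: 32% of the $5,450 excess over $176,700 is $1,744; credit = $3,100 − $1,744 = $1,356.
Child Tax Credit: income exceeds $164,700 by $17,450, which is 6 full-or-partial $3,000 increments; reduction = 6 × $55 = $330, leaving $1,595.
Total: $1,356 + $1,595 = $2,951.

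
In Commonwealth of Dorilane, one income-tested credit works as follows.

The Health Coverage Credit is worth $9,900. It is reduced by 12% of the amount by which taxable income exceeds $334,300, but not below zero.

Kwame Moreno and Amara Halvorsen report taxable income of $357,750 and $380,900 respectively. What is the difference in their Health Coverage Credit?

$2,778

Kwame ($357,750): Health Coverage Credit: 12% of the $23,450 excess over $334,300 is $2,814; credit = $9,900 − $2,814 = $7,086.
Amara ($380,900): Health Coverage Credit: 12% of the $46,600 excess over $334,300 is $5,592; credit = $9,900 − $5,592 = $4,308.
Difference: |$7,086 − $4,308| = $2,778.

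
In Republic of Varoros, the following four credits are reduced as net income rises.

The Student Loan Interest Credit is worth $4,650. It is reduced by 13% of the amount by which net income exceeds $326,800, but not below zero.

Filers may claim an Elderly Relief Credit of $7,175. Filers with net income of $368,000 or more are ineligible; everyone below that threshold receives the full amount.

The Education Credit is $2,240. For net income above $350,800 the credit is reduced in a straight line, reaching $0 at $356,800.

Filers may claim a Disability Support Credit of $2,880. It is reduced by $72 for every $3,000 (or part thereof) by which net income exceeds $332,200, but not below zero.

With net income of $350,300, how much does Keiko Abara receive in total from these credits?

Student Loan Interest Credit: 13% of the $23,500 excess over $326,800 is $3,055; credit = $4,650 − $3,055 = $1,595.
Elderly Relief Credit: $350,300 is below the $368,000 cutoff, so the full $7,175 applies.
Education Credit: $350,300 is at or below the $350,800 threshold, so the full $2,240 applies.
Disability Support Credit: income exceeds $332,200 by $18,100, which is 7 full-or-partial $3,000 increments; reduction = 7 × $72 = $504, leaving $2,376.
Total: $1,595 + $7,175 + $2,240 + $2,376 = $13,386.

$13,386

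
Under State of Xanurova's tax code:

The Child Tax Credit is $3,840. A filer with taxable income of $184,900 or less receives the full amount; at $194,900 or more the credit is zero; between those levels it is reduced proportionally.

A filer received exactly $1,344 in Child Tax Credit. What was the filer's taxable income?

$1,344 is 1,344/3,840 of the full $3,840, so 2,496/3,840 of the $10,000 range has been used: income = $184,900 + $10,000 × 2,496/3,840 = $191,400.

$191,400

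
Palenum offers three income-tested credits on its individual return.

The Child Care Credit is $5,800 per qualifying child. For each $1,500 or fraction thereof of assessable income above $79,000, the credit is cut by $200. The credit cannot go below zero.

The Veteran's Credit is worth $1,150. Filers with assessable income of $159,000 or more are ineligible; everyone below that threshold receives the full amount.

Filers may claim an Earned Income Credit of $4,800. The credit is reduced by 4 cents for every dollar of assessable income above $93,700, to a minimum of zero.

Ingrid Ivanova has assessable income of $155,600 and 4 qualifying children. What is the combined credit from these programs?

$16,274

Child Care Credit: base = 4 × $5,800 = $23,200. income exceeds $79,000 by $76,600, which is 52 full-or-partial $1,500 increments; reduction = 52 × $200 = $10,400, leaving $12,800.
Veteran's Credit: $155,600 is below the $159,000 cutoff, so the full $1,150 applies.
Earned Income Credit: 4% of the $61,900 excess over $93,700 is $2,476; credit = $4,800 − $2,476 = $2,324.
Total: $12,800 + $1,150 + $2,324 = $16,274.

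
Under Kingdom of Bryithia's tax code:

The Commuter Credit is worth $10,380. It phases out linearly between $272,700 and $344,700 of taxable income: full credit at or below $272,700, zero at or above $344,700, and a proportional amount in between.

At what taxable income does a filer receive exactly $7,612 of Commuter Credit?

$7,612 is 7,612/10,380 of the full $10,380, so 2,768/10,380 of the $72,000 range has been used: income = $272,700 + $72,000 × 2,768/10,380 = $291,900.

$291,900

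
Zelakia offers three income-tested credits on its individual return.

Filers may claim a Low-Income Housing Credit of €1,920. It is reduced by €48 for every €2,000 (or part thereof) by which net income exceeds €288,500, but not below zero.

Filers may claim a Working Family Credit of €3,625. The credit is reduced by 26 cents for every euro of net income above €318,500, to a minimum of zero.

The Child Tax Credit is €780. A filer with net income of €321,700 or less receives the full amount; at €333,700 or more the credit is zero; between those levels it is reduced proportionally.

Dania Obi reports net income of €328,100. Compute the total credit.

€2,453

Low-Income Housing Credit: income exceeds €288,500 by €39,600, which is 20 full-or-partial €2,000 increments; reduction = 20 × €48 = €960, leaving €960.
Working Family Credit: 26% of the €9,600 excess over €318,500 is €2,496; credit = €3,625 − €2,496 = €1,129.
Child Tax Credit: €328,100 is €6,400 into a €12,000 phase-out range, leaving 5,600/12,000 of the credit: €780 × 5,600/12,000 = €364.
Total: €960 + €1,129 + €364 = €2,453.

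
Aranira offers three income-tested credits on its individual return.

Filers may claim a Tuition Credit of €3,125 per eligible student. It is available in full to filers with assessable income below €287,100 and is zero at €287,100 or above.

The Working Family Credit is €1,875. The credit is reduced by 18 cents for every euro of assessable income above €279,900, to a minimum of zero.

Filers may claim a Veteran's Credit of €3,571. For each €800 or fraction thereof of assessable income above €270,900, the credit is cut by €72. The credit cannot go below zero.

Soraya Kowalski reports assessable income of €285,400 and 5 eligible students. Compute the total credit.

€18,713

Tuition Credit: base = 5 × €3,125 = €15,625. €285,400 is below the €287,100 cutoff, so the full €15,625 applies.
Working Family Credit: 18% of the €5,500 excess over €279,900 is €990; credit = €1,875 − €990 = €885.
Veteran's Credit: income exceeds €270,900 by €14,500, which is 19 full-or-partial €800 increments; reduction = 19 × €72 = €1,368, leaving €2,203.
Total: €15,625 + €885 + €2,203 = €18,713.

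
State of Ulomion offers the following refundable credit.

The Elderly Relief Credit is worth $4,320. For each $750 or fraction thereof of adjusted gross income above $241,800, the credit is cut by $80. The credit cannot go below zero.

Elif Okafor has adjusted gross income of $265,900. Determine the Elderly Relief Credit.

$1,680

Elderly Relief Credit: income exceeds $241,800 by $24,100, which is 33 full-or-partial $750 increments; reduction = 33 × $80 = $2,640, leaving $1,680.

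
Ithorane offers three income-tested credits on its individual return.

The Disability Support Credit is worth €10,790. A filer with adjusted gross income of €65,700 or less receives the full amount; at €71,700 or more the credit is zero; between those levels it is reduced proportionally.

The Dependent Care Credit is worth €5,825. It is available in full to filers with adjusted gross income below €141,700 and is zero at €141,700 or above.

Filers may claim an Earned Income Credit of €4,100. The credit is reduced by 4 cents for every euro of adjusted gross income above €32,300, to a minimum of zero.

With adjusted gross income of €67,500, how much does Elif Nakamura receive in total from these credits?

Disability Support Credit: €67,500 is €1,800 into a €6,000 phase-out range, leaving 4,200/6,000 of the credit: €10,790 × 4,200/6,000 = €7,553.
Dependent Care Credit: €67,500 is below the €141,700 cutoff, so the full €5,825 applies.
Earned Income Credit: 4% of the €35,200 excess over €32,300 is €1,408; credit = €4,100 − €1,408 = €2,692.
Total: €7,553 + €5,825 + €2,692 = €16,070.

€16,070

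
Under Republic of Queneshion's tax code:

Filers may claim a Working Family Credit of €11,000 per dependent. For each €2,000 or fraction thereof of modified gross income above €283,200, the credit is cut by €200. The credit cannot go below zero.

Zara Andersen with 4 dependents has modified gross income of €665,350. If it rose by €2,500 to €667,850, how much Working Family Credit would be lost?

At €665,350 — base = 4 × €11,000 = €44,000. income exceeds €283,200 by €382,150, which is 192 full-or-partial €2,000 increments; reduction = 192 × €200 = €38,400, leaving €5,600.
At €667,850 — base = 4 × €11,000 = €44,000. income exceeds €283,200 by €384,650, which is 193 full-or-partial €2,000 increments; reduction = 193 × €200 = €38,600, leaving €5,400.
Lost: €5,600 − €5,400 = €200.

€200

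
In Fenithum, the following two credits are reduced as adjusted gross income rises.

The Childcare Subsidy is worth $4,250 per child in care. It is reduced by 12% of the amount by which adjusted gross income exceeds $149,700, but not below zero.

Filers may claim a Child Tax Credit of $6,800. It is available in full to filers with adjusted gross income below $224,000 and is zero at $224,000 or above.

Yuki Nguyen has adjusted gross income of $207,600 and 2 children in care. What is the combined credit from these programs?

Childcare Subsidy: base = 2 × $4,250 = $8,500. 12% of the $57,900 excess over $149,700 is $6,948; credit = $8,500 − $6,948 = $1,552.
Child Tax Credit: $207,600 is below the $224,000 cutoff, so the full $6,800 applies.
Total: $1,552 + $6,800 = $8,352.

$8,352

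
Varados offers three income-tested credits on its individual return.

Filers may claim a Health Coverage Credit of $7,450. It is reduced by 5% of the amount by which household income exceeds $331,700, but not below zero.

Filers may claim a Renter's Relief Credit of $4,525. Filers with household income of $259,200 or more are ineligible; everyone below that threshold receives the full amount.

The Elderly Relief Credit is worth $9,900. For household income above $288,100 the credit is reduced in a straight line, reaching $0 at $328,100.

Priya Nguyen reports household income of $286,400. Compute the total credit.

Health Coverage Credit: $286,400 is at or below the $331,700 threshold, so the full $7,450 applies.
Renter's Relief Credit: $286,400 meets or exceeds the $259,200 cutoff, so the credit is $0.
Elderly Relief Credit: $286,400 is at or below the $288,100 threshold, so the full $9,900 applies.
Total: $7,450 + $0 + $9,900 = $17,350.

$17,350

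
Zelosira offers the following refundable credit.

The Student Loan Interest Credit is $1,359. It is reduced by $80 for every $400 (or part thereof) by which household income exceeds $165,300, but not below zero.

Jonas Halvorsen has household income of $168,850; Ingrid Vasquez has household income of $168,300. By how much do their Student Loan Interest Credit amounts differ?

$80

Jonas ($168,850): Student Loan Interest Credit: income exceeds $165,300 by $3,550, which is 9 full-or-partial $400 increments; reduction = 9 × $80 = $720, leaving $639.
Ingrid ($168,300): Student Loan Interest Credit: income exceeds $165,300 by $3,000, which is 8 full-or-partial $400 increments; reduction = 8 × $80 = $640, leaving $719.
Difference: |$639 − $719| = $80.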